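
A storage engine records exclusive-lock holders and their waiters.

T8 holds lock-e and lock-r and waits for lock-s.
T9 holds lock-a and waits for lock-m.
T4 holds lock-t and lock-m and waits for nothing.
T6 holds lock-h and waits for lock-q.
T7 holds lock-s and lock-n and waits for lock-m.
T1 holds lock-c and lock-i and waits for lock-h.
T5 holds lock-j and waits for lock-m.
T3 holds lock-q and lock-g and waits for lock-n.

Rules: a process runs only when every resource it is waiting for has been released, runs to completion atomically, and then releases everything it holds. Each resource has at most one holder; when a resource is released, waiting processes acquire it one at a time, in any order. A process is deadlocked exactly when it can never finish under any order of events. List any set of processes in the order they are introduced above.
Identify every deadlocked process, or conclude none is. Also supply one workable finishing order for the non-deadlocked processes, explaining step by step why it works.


Nothing here is deadlocked.
Key observation: all waits point, directly or indirectly, at processes that can finish, so nothing is permanently blocked.
One completion order for the rest: T4, T7, T3, T8, T6, T5, T1, T9.
Check, step by step:
  T4 waits on nothing -> runs at once and releases lock-t and lock-m
  T7: everything it awaited (lock-m) is free; runs, freeing lock-s and lock-n
  T3: everything it awaited (lock-n) is free; runs, freeing lock-q and lock-g
  T8: everything it awaited (lock-s) is free; runs, freeing lock-e and lock-r
  T6: everything it awaited (lock-q) is free; runs, freeing lock-h
  T5: everything it awaited (lock-m) is free; runs, freeing lock-j
  T1: everything it awaited (lock-h) is free; runs, freeing lock-c and lock-i
  T9: everything it awaited (lock-m) is free; runs, freeing lock-a


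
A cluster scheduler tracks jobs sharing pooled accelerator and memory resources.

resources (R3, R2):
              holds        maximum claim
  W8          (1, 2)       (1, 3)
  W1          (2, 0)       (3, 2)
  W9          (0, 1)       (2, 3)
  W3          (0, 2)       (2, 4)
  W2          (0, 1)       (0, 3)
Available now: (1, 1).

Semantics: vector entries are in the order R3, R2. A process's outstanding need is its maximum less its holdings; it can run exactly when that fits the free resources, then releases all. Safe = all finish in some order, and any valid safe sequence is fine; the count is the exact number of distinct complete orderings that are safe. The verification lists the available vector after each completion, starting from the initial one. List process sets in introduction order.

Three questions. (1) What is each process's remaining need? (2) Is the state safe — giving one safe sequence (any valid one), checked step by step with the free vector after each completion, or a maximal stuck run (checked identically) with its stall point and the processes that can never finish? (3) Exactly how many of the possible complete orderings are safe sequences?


(1) Outstanding need per process (order R3, R2):
  W8: (0, 1)
  W1: (1, 2)
  W9: (2, 2)
  W3: (2, 2)
  W2: (0, 2)
(2) SAFE. One safe sequence: W8, W3, W1, W9, W2.
Key observation: W8 marks the first exact bind of the order: its need (0, 1) fits the free (1, 1) with zero slack on a requested resource.
Step-by-step check:
  pool = (1, 1)
  run W8 (needs (0, 1), free (1, 1)); after release of (1, 2) the pool is (2, 3)
  run W3 (needs (2, 2), free (2, 3)); after release of (0, 2) the pool is (2, 5)
  run W1 (needs (1, 2), free (2, 5)); after release of (2, 0) the pool is (4, 5)
  run W9 (needs (2, 2), free (4, 5)); after release of (0, 1) the pool is (4, 6)
  run W2 (needs (0, 2), free (4, 6)); after release of (0, 1) the pool is (4, 7)
(3) Precisely 24 of the possible complete orderings are safe sequences.


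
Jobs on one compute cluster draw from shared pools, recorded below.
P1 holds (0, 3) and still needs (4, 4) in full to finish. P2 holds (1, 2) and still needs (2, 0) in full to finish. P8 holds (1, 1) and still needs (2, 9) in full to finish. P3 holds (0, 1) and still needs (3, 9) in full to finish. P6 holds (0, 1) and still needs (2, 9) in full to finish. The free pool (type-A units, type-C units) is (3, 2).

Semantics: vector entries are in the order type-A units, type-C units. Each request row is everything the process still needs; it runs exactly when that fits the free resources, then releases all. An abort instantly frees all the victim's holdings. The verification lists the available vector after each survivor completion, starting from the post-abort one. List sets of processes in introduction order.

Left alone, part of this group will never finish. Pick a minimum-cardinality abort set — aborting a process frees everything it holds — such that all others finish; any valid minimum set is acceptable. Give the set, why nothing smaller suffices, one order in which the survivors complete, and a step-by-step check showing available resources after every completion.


Minimum abort set: P3 and P6.
Key observation: P8 had no path to completion before; after the abort of P3 and P6 ((0, 2) returned), step 3 is where it fits.
No one abort is enough; case by case: P1 alone leaves P8 blocked (short on type-C units); P2 alone leaves P8 blocked (short on type-C units); P8 alone leaves P3 blocked (short on type-C units); P3 alone leaves P8 blocked (short on type-C units); P6 alone leaves P8 blocked (short on type-C units).
Survivors finish in the order: P2, P1, P8. Verifying each step (pool after the aborts first):
  pool = (3, 4)
  run P2 (needs (2, 0), free (3, 4)); after release of (1, 2) the pool is (4, 6)
  run P1 (needs (4, 4), free (4, 6)); after release of (0, 3) the pool is (4, 9)
  run P8 (needs (2, 9), free (4, 9)); after release of (1, 1) the pool is (5, 10)


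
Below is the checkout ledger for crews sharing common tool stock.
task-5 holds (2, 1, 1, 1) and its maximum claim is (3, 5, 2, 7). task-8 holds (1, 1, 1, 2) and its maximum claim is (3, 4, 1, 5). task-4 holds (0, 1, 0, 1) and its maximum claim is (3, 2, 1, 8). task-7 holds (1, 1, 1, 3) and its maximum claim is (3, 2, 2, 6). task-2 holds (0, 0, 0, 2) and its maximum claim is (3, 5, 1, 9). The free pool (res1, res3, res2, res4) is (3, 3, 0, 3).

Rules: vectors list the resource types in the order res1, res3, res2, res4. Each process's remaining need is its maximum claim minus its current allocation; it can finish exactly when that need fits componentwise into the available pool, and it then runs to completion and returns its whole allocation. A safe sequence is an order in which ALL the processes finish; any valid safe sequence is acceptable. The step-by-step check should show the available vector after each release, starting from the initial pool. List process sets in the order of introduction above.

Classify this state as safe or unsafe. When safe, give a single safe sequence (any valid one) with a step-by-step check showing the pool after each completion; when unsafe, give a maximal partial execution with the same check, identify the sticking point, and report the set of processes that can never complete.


SAFE — a valid safe sequence is task-8, task-7, task-2, task-5, task-4.
Key observation: the first exact fit in this order is task-8 — it needs (2, 3, 0, 3) with (3, 3, 0, 3) free, meeting a requested resource to the last unit.
Check, step by step:
  pool = (3, 3, 0, 3)
  task-8: need (2, 3, 0, 3) fits (3, 3, 0, 3); releases (1, 1, 1, 2), pool now (4, 4, 1, 5)
  task-7: need (2, 1, 1, 3) fits (4, 4, 1, 5); releases (1, 1, 1, 3), pool now (5, 5, 2, 8)
  task-2: need (3, 5, 1, 7) fits (5, 5, 2, 8); releases (0, 0, 0, 2), pool now (5, 5, 2, 10)
  task-5: need (1, 4, 1, 6) fits (5, 5, 2, 10); releases (2, 1, 1, 1), pool now (7, 6, 3, 11)
  task-4: need (3, 1, 1, 7) fits (7, 6, 3, 11); releases (0, 1, 0, 1), pool now (7, 7, 3, 12)


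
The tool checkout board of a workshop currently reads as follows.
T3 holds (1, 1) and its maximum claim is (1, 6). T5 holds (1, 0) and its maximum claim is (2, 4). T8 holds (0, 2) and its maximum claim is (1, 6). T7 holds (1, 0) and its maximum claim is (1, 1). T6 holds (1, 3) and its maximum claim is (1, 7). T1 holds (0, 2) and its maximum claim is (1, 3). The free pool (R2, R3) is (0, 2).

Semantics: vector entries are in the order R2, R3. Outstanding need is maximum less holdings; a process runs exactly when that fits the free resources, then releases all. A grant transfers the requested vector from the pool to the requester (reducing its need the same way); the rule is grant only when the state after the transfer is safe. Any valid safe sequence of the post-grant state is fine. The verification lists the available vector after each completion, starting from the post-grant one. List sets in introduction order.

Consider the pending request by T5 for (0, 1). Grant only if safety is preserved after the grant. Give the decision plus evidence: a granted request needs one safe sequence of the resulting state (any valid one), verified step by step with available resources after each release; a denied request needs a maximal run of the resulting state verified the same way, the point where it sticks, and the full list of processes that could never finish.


GRANT. The post-grant state is safe; one safe sequence: T7, T1, T5, T6, T8, T3.
Key observation: after the grant the pool drops to (0, 1), which still lets T7 finish first and unwind the rest.
Step-by-step check of the post-grant state:
  pool = (0, 1)
  T7: need (0, 1) fits (0, 1); releases (1, 0), pool now (1, 1)
  T1: need (1, 1) fits (1, 1); releases (0, 2), pool now (1, 3)
  T5: need (1, 3) fits (1, 3); releases (1, 1), pool now (2, 4)
  T6: need (0, 4) fits (2, 4); releases (1, 3), pool now (3, 7)
  T8: need (1, 4) fits (3, 7); releases (0, 2), pool now (3, 9)
  T3: need (0, 5) fits (3, 9); releases (1, 1), pool now (4, 10)


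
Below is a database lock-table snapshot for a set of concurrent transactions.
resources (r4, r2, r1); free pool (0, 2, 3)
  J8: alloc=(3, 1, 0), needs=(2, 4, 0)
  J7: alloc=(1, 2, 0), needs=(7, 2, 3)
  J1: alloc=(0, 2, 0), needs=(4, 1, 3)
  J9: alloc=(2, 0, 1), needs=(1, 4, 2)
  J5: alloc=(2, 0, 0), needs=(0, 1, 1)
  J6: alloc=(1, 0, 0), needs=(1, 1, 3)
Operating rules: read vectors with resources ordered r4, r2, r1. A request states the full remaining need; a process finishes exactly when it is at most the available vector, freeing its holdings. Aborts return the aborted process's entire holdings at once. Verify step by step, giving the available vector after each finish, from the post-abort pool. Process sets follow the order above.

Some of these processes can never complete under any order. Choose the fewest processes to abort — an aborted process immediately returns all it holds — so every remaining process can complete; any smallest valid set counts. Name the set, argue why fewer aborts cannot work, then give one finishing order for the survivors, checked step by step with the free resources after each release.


The answer: abort J8.
Key observation: the returned (3, 1, 0) from J8 is what brings J1 — unrunnable before, under any order — into play at step 2.
No smaller set exists: with zero aborts the deadlock remains.
The survivors complete as J6, J1, J9, J5, J7. Step-by-step check (starting from the post-abort pool):
  pool = (3, 3, 3)
  run J6 (needs (1, 1, 3), free (3, 3, 3)); after release of (1, 0, 0) the pool is (4, 3, 3)
  run J1 (needs (4, 1, 3), free (4, 3, 3)); after release of (0, 2, 0) the pool is (4, 5, 3)
  run J9 (needs (1, 4, 2), free (4, 5, 3)); after release of (2, 0, 1) the pool is (6, 5, 4)
  run J5 (needs (0, 1, 1), free (6, 5, 4)); after release of (2, 0, 0) the pool is (8, 5, 4)
  run J7 (needs (7, 2, 3), free (8, 5, 4)); after release of (1, 2, 0) the pool is (9, 7, 4)


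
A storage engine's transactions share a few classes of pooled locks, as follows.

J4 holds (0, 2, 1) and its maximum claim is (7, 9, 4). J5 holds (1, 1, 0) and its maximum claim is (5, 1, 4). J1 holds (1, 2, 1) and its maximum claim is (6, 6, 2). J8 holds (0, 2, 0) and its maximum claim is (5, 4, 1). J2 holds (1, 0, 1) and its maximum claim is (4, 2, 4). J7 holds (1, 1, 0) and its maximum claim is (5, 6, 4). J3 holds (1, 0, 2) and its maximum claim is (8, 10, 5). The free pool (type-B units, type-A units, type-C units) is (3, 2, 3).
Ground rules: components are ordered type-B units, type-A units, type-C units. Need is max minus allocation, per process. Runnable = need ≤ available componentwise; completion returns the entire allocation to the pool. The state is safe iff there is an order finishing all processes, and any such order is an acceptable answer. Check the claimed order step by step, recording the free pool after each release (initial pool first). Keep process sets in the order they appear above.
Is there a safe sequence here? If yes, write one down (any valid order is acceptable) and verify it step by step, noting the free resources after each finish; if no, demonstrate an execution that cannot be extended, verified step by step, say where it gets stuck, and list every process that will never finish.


The state is SAFE; one workable sequence: J2, J5, J8, J7, J1, J4, J3.
Key observation: the first exact fit in this order is J2 — it needs (3, 2, 3) with (3, 2, 3) free, meeting a requested resource to the last unit.
Check, step by step:
  pool = (3, 2, 3)
  J2 needs (3, 2, 3) <= (3, 2, 3) -> finishes; pool += (1, 0, 1) = (4, 2, 4)
  J5 needs (4, 0, 4) <= (4, 2, 4) -> finishes; pool += (1, 1, 0) = (5, 3, 4)
  J8 needs (5, 2, 1) <= (5, 3, 4) -> finishes; pool += (0, 2, 0) = (5, 5, 4)
  J7 needs (4, 5, 4) <= (5, 5, 4) -> finishes; pool += (1, 1, 0) = (6, 6, 4)
  J1 needs (5, 4, 1) <= (6, 6, 4) -> finishes; pool += (1, 2, 1) = (7, 8, 5)
  J4 needs (7, 7, 3) <= (7, 8, 5) -> finishes; pool += (0, 2, 1) = (7, 10, 6)
  J3 needs (7, 10, 3) <= (7, 10, 6) -> finishes; pool += (1, 0, 2) = (8, 10, 8)


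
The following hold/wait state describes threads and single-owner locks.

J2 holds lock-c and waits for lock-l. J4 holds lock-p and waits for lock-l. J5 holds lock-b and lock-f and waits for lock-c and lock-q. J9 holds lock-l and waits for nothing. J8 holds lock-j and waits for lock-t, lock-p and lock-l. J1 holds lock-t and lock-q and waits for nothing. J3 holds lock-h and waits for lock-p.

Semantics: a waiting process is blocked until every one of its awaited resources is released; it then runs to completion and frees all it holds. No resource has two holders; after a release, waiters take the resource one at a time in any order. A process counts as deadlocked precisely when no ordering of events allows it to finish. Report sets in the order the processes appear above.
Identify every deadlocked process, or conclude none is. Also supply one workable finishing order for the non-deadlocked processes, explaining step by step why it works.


No process is deadlocked.
Key observation: the wait relation is loop-free; peeling off processes with no waits unwinds the whole state.
A valid finishing order for the others: J9, J1, J2, J4, J5, J3, J8.
Step-by-step check:
  run J9 (it waits on nothing); releases lock-l
  run J1 (it waits on nothing); releases lock-t and lock-q
  run J2 (all its waits — lock-l — are resolved); releases lock-c
  run J4 (all its waits — lock-l — are resolved); releases lock-p
  run J5 (all its waits — lock-c and lock-q — are resolved); releases lock-b and lock-f
  run J3 (all its waits — lock-p — are resolved); releases lock-h
  run J8 (all its waits — lock-t, lock-p and lock-l — are resolved); releases lock-j


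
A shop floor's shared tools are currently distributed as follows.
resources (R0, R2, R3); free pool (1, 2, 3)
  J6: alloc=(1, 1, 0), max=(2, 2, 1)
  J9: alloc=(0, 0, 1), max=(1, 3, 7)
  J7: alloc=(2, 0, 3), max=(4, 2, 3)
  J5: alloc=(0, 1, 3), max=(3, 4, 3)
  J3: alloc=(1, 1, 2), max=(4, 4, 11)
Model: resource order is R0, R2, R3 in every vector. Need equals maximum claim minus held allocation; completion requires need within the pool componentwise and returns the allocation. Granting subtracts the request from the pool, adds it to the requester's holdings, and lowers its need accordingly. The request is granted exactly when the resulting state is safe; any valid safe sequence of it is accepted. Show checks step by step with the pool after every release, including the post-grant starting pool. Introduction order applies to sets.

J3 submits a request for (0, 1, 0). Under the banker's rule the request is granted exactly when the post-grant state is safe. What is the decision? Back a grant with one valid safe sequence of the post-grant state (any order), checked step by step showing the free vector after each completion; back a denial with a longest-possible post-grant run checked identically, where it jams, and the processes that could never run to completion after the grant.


DENY: after the grant no complete ordering would exist.
Key observation: after J6, J7 the pool peaks at (4, 2, 6), and each blocked process is short somewhere: J9 on R2; J5 on R2; J3 on R3.
Pretend the grant happened; the run J6, J7 goes as far as possible. Walking it through:
  pool = (1, 1, 3)
  J6 needs (1, 1, 1) <= (1, 1, 3) -> finishes; pool += (1, 1, 0) = (2, 2, 3)
  J7 needs (2, 2, 0) <= (2, 2, 3) -> finishes; pool += (2, 0, 3) = (4, 2, 6)
  J9 still needs (1, 3, 6) but only (4, 2, 6) is free — short on R2
  J5 still needs (3, 3, 0) but only (4, 2, 6) is free — short on R2
  J3 still needs (3, 2, 9) but only (4, 2, 6) is free — short on R3
Processes that could never finish after the grant: J9, J5 and J3.


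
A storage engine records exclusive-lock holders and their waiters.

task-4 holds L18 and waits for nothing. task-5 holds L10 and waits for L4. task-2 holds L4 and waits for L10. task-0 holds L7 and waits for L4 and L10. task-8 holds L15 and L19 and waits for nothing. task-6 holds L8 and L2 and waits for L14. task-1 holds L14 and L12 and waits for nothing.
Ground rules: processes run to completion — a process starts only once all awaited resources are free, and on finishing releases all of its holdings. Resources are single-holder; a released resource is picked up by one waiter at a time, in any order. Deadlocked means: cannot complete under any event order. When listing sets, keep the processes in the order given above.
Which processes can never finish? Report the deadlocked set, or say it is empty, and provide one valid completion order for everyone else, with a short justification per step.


Deadlocked: task-5, task-2 and task-0.
Key observation: along task-5 -> task-2 -> task-5, each member waits on what the next one holds — a deadlock; task-0 waits into the deadlock from upstream.
A valid finishing order for the others: task-1, task-4, task-8, task-6.
Check, step by step:
  task-1 waits on nothing -> runs at once and releases L14 and L12
  task-4 waits on nothing -> runs at once and releases L18
  task-8 waits on nothing -> runs at once and releases L15 and L19
  task-6: everything it awaited (L14) is free; runs, freeing L8 and L2


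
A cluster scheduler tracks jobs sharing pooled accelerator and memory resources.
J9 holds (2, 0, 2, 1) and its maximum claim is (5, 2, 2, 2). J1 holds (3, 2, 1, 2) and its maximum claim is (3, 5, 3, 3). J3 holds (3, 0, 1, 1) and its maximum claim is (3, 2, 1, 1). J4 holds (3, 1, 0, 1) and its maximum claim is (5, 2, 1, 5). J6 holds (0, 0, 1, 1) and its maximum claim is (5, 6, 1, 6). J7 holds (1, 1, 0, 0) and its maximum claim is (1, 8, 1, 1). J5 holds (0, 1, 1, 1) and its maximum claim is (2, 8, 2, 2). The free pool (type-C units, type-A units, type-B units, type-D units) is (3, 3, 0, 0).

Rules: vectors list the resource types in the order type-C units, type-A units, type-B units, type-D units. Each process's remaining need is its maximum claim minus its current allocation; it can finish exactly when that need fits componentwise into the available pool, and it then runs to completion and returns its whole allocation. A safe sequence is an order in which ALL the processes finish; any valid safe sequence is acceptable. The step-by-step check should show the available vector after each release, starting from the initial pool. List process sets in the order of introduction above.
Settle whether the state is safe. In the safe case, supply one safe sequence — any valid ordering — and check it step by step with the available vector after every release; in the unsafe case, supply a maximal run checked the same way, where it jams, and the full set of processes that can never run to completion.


UNSAFE — no complete ordering exists.
Key observation: even finishing J3, J9, J1, J4, J6 leaves just (14, 6, 5, 6) free — too little type-A units for any of the remaining processes.
Going as far as possible: J3, J9, J1, J4, J6; after that, nothing fits. Verifying each step:
  pool = (3, 3, 0, 0)
  run J3 (needs (0, 2, 0, 0), free (3, 3, 0, 0)); after release of (3, 0, 1, 1) the pool is (6, 3, 1, 1)
  run J9 (needs (3, 2, 0, 1), free (6, 3, 1, 1)); after release of (2, 0, 2, 1) the pool is (8, 3, 3, 2)
  run J1 (needs (0, 3, 2, 1), free (8, 3, 3, 2)); after release of (3, 2, 1, 2) the pool is (11, 5, 4, 4)
  run J4 (needs (2, 1, 1, 4), free (11, 5, 4, 4)); after release of (3, 1, 0, 1) the pool is (14, 6, 4, 5)
  run J6 (needs (5, 6, 0, 5), free (14, 6, 4, 5)); after release of (0, 0, 1, 1) the pool is (14, 6, 5, 6)
  blocked: J7 wants (0, 7, 1, 1), pool (14, 6, 5, 6) — not enough type-A units
  blocked: J5 wants (2, 7, 1, 1), pool (14, 6, 5, 6) — not enough type-A units
Permanently blocked: J7 and J5.


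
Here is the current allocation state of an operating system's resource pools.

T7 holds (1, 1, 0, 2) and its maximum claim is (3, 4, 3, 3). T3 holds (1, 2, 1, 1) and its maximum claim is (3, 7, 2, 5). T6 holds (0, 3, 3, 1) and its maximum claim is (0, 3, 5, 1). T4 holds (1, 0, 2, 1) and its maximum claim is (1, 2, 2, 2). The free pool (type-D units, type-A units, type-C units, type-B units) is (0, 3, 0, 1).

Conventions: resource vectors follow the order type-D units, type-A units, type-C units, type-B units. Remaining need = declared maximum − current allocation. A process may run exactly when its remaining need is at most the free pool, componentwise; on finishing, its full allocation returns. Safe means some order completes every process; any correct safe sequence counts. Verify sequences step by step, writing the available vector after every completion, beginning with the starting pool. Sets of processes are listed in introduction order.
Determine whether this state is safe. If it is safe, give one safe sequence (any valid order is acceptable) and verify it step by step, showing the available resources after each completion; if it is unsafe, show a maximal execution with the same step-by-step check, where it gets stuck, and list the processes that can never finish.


UNSAFE — no complete ordering exists.
Key observation: the pool after T4, T6 is (1, 6, 5, 3); every surviving request exceeds it in type-D units, so progress ends there.
The run T4, T6 cannot be extended any further. Walking it through:
  pool = (0, 3, 0, 1)
  T4 needs (0, 2, 0, 1) <= (0, 3, 0, 1) -> finishes; pool += (1, 0, 2, 1) = (1, 3, 2, 2)
  T6 needs (0, 0, 2, 0) <= (1, 3, 2, 2) -> finishes; pool += (0, 3, 3, 1) = (1, 6, 5, 3)
  T7 cannot run: need (2, 3, 3, 1) vs free (1, 6, 5, 3) (insufficient type-D units)
  T3 cannot run: need (2, 5, 1, 4) vs free (1, 6, 5, 3) (insufficient type-D units and type-B units)
Permanently blocked: T7 and T3.


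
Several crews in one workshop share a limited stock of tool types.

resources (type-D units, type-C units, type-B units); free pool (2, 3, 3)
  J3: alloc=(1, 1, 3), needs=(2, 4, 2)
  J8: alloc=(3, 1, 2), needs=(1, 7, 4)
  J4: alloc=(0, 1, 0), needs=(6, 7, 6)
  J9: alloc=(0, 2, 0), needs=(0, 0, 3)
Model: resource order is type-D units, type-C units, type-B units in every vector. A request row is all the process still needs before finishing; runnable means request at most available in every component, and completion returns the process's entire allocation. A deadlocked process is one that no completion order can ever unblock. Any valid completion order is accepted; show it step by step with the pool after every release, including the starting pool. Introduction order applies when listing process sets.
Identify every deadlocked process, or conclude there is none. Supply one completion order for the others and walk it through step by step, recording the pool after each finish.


The deadlocked set is J8 and J4.
Key observation: once J9, J3 finish, the pool peaks at (3, 6, 6) — and every remaining process still needs more type-C units than that.
A valid finishing order for the others: J9, J3. Check, step by step:
  pool = (2, 3, 3)
  run J9 (needs (0, 0, 3), free (2, 3, 3)); after release of (0, 2, 0) the pool is (2, 5, 3)
  run J3 (needs (2, 4, 2), free (2, 5, 3)); after release of (1, 1, 3) the pool is (3, 6, 6)
The stuck group stays short no matter what:
  J8 still needs (1, 7, 4) but only (3, 6, 6) is free — short on type-C units
  J4 still needs (6, 7, 6) but only (3, 6, 6) is free — short on type-D units and type-C units


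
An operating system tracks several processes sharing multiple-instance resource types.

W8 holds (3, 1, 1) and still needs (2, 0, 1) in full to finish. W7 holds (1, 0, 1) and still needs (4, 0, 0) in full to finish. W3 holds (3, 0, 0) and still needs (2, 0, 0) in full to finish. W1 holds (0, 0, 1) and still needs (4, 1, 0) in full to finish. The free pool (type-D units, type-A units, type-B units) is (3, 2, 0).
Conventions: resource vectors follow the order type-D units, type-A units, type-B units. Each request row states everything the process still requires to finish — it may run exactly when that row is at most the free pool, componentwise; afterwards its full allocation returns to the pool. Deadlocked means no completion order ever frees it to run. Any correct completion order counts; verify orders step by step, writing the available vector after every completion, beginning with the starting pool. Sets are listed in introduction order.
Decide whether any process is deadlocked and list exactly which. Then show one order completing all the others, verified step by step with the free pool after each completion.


The deadlocked set is empty.
Key observation: no deadlock: W3 fits now, and the freed resources carry the rest through.
A valid finishing order for the others: W3, W1, W8, W7. Check, step by step:
  pool = (3, 2, 0)
  run W3 (needs (2, 0, 0), free (3, 2, 0)); after release of (3, 0, 0) the pool is (6, 2, 0)
  run W1 (needs (4, 1, 0), free (6, 2, 0)); after release of (0, 0, 1) the pool is (6, 2, 1)
  run W8 (needs (2, 0, 1), free (6, 2, 1)); after release of (3, 1, 1) the pool is (9, 3, 2)
  run W7 (needs (4, 0, 0), free (9, 3, 2)); after release of (1, 0, 1) the pool is (10, 3, 3)


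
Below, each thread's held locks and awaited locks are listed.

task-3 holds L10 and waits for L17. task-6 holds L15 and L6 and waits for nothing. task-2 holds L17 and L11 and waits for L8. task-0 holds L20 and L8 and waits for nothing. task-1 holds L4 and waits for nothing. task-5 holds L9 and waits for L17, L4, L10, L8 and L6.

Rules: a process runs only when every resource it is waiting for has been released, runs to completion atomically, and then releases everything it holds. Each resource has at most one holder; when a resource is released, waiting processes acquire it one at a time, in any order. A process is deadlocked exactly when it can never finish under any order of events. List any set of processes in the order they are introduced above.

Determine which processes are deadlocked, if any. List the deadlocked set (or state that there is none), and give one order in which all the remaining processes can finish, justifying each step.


The deadlocked set is empty.
Key observation: the wait relation is loop-free; peeling off processes with no waits unwinds the whole state.
One completion order for the rest: task-6, task-0, task-2, task-1, task-3, task-5.
Check, step by step:
  task-6: no waits; runs immediately, freeing L15 and L6
  task-0: no waits; runs immediately, freeing L20 and L8
  task-2 waits on L8 — all released -> runs and releases L17 and L11
  task-1: no waits; runs immediately, freeing L4
  task-3 waits on L17 — all released -> runs and releases L10
  task-5 waits on L17, L4, L10, L8 and L6 — all released -> runs and releases L9


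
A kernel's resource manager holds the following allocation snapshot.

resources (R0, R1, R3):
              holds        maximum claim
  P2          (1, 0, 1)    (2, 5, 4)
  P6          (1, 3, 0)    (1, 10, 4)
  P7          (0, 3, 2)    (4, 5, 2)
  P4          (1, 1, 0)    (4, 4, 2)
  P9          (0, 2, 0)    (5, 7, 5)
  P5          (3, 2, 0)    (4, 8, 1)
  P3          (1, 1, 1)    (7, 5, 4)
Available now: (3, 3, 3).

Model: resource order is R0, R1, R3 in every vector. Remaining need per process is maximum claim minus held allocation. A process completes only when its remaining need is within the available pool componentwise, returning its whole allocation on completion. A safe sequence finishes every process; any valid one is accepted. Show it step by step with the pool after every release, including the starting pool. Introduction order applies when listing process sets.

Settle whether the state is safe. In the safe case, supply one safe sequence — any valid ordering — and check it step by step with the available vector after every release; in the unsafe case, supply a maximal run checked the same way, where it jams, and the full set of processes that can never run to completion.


The state is SAFE; one workable sequence: P4, P7, P5, P6, P2, P3, P9.
Key observation: reading the order forward, P4 is the first process whose need (3, 3, 2) meets the free pool (3, 3, 3) exactly on a resource it requests.
Step-by-step check:
  pool = (3, 3, 3)
  run P4 (needs (3, 3, 2), free (3, 3, 3)); after release of (1, 1, 0) the pool is (4, 4, 3)
  run P7 (needs (4, 2, 0), free (4, 4, 3)); after release of (0, 3, 2) the pool is (4, 7, 5)
  run P5 (needs (1, 6, 1), free (4, 7, 5)); after release of (3, 2, 0) the pool is (7, 9, 5)
  run P6 (needs (0, 7, 4), free (7, 9, 5)); after release of (1, 3, 0) the pool is (8, 12, 5)
  run P2 (needs (1, 5, 3), free (8, 12, 5)); after release of (1, 0, 1) the pool is (9, 12, 6)
  run P3 (needs (6, 4, 3), free (9, 12, 6)); after release of (1, 1, 1) the pool is (10, 13, 7)
  run P9 (needs (5, 5, 5), free (10, 13, 7)); after release of (0, 2, 0) the pool is (10, 15, 7)


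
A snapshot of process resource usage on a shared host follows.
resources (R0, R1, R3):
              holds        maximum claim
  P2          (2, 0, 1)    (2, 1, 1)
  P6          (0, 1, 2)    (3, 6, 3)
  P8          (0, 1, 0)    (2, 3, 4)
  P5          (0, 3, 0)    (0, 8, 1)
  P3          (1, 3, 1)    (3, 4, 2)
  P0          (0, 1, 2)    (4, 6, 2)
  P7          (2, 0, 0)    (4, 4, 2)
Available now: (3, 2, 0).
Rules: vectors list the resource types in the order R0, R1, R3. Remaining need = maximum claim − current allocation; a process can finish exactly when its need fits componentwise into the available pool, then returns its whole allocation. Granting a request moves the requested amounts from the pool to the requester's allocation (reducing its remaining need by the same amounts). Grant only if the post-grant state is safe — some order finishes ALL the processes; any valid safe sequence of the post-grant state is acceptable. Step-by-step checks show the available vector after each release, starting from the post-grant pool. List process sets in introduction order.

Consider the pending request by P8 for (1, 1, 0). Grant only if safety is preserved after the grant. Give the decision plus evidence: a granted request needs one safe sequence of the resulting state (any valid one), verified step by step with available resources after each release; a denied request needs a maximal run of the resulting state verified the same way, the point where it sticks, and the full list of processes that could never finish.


DENY. Granting would leave the state unsafe.
Key observation: after P2, P3, P7 the pool peaks at (7, 4, 2), and each blocked process is short somewhere: P6 on R1; P8 on R3; P5 on R1; P0 on R1.
After a pretend grant, a maximal execution: P2, P3, P7 — then nothing else fits. Step-by-step check:
  pool = (2, 1, 0)
  P2 needs (0, 1, 0) <= (2, 1, 0) -> finishes; pool += (2, 0, 1) = (4, 1, 1)
  P3 needs (2, 1, 1) <= (4, 1, 1) -> finishes; pool += (1, 3, 1) = (5, 4, 2)
  P7 needs (2, 4, 2) <= (5, 4, 2) -> finishes; pool += (2, 0, 0) = (7, 4, 2)
  P6 still needs (3, 5, 1) but only (7, 4, 2) is free — short on R1
  P8 still needs (1, 1, 4) but only (7, 4, 2) is free — short on R3
  P5 still needs (0, 5, 1) but only (7, 4, 2) is free — short on R1
  P0 still needs (4, 5, 0) but only (7, 4, 2) is free — short on R1
Post-grant, the permanently blocked set is P6, P8, P5 and P0.


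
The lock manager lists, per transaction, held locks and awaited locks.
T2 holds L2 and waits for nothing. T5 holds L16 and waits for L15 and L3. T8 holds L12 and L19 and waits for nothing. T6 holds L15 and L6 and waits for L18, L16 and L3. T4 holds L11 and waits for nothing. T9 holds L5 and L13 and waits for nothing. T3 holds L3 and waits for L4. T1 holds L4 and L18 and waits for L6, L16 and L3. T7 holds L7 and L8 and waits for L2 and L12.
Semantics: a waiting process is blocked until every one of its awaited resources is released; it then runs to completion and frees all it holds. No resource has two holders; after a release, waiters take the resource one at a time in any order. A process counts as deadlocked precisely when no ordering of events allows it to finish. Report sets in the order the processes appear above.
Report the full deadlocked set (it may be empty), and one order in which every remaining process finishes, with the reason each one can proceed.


Deadlocked set: T5, T6, T3 and T1.
Key observation: the waits loop around T5 -> T6 -> T5 with no way out; T3 and T1 are caught in further circular waits.
The rest can finish in the order T2, T8, T4, T9, T7.
Step-by-step check:
  T2: no waits; runs immediately, freeing L2
  T8: no waits; runs immediately, freeing L12 and L19
  T4: no waits; runs immediately, freeing L11
  T9: no waits; runs immediately, freeing L5 and L13
  T7: everything it awaited (L2 and L12) is free; runs, freeing L7 and L8


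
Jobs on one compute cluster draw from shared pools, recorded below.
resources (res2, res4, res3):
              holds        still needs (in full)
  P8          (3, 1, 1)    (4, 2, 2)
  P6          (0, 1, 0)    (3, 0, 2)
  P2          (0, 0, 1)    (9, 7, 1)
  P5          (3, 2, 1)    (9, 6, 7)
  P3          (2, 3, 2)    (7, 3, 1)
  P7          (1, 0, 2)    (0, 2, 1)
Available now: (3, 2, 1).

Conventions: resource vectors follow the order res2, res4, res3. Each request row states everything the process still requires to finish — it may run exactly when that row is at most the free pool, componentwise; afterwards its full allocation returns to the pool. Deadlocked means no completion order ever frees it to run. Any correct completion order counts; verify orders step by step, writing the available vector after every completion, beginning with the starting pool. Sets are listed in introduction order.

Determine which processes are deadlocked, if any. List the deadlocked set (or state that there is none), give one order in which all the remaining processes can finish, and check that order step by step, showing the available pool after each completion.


The deadlocked set is empty.
Key observation: P7 leads a chain of completions in which each release enables another process.
One completion order for the rest: P7, P8, P6, P3, P2, P5. Verifying each step:
  pool = (3, 2, 1)
  P7 needs (0, 2, 1) <= (3, 2, 1) -> finishes; pool += (1, 0, 2) = (4, 2, 3)
  P8 needs (4, 2, 2) <= (4, 2, 3) -> finishes; pool += (3, 1, 1) = (7, 3, 4)
  P6 needs (3, 0, 2) <= (7, 3, 4) -> finishes; pool += (0, 1, 0) = (7, 4, 4)
  P3 needs (7, 3, 1) <= (7, 4, 4) -> finishes; pool += (2, 3, 2) = (9, 7, 6)
  P2 needs (9, 7, 1) <= (9, 7, 6) -> finishes; pool += (0, 0, 1) = (9, 7, 7)
  P5 needs (9, 6, 7) <= (9, 7, 7) -> finishes; pool += (3, 2, 1) = (12, 9, 8)


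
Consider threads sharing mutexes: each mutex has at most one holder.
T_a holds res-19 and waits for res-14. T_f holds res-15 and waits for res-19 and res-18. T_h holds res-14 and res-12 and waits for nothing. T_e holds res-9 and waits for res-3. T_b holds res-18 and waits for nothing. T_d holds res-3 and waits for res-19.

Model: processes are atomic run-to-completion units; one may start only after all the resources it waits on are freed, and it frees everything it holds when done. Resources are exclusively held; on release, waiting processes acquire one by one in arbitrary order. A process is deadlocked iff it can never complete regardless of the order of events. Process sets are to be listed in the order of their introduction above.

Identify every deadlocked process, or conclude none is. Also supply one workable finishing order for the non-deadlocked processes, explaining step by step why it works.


The deadlocked set is empty.
Key observation: the waits form no ring: some process can always run, and its releases unblock the others one by one.
The rest can finish in the order T_h, T_a, T_b, T_f, T_d, T_e.
Verifying each step:
  T_h: no waits; runs immediately, freeing res-14 and res-12
  T_a waits on res-14 — all released -> runs and releases res-19
  T_b: no waits; runs immediately, freeing res-18
  T_f waits on res-19 and res-18 — all released -> runs and releases res-15
  T_d waits on res-19 — all released -> runs and releases res-3
  T_e waits on res-3 — all released -> runs and releases res-9


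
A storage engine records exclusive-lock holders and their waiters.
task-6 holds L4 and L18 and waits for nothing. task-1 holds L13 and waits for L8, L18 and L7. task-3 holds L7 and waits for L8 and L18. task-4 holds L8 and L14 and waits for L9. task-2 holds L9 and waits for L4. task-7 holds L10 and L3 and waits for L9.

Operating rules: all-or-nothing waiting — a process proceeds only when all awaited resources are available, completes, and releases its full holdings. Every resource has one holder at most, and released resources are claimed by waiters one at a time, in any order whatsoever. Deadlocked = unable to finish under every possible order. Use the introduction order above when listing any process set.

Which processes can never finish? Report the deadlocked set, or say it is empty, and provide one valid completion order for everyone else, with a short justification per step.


No process is deadlocked.
Key observation: there is no circular wait here — follow any chain and it reaches a process that is free to run now.
One completion order for the rest: task-6, task-2, task-4, task-3, task-7, task-1.
Walking it through:
  task-6 waits on nothing -> runs at once and releases L4 and L18
  run task-2 (all its waits — L4 — are resolved); releases L9
  run task-4 (all its waits — L9 — are resolved); releases L8 and L14
  run task-3 (all its waits — L8 and L18 — are resolved); releases L7
  run task-7 (all its waits — L9 — are resolved); releases L10 and L3
  run task-1 (all its waits — L8, L18 and L7 — are resolved); releases L13


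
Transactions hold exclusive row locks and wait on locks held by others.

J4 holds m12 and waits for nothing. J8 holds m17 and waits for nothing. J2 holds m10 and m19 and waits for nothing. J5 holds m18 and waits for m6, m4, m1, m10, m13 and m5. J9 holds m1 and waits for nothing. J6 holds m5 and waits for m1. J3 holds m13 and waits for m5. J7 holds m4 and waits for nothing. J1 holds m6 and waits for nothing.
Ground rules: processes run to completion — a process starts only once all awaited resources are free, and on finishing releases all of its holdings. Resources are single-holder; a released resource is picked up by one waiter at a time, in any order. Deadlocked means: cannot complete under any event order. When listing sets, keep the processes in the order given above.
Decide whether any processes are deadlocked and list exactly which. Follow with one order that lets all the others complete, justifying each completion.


Nothing here is deadlocked.
Key observation: no waiting chain loops back on itself — every chain ends at a process that waits on nothing, so everyone eventually runs.
A valid finishing order for the others: J2, J9, J6, J1, J8, J3, J4, J7, J5.
Step-by-step check:
  run J2 (it waits on nothing); releases m10 and m19
  run J9 (it waits on nothing); releases m1
  J6 waits on m1 — all released -> runs and releases m5
  run J1 (it waits on nothing); releases m6
  run J8 (it waits on nothing); releases m17
  J3 waits on m5 — all released -> runs and releases m13
  run J4 (it waits on nothing); releases m12
  run J7 (it waits on nothing); releases m4
  J5 waits on m6, m4, m1, m10, m13 and m5 — all released -> runs and releases m18
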